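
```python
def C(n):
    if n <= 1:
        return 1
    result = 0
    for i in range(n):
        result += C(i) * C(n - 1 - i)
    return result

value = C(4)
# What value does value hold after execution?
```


C(4)
= sum of C(i) * C(4-1-i) for i in 0..3
First compute sub-values bottom-up:
  C(0) = 1, C(1) = 1
  C(2) = 1*1 + 1*1 = 2
  C(3) = 1*2 + 1*1 + 2*1 = 5
Now C(4):
  C(0)*C(3) = 1*5 = 5
  C(1)*C(2) = 1*2 = 2
  C(2)*C(1) = 2*1 = 2
  C(3)*C(0) = 5*1 = 5
= 5 + 2 + 2 + 5
= 14


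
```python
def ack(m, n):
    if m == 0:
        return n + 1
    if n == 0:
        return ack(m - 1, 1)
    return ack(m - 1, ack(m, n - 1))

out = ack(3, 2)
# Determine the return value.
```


ack(3, 2)
= ack(2, ack(3, 1))
First compute ack(3, 1) = 13
= ack(2, 13)
= 29


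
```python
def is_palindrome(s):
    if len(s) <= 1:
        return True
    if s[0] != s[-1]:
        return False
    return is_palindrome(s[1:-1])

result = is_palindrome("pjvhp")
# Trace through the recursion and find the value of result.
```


is_palindrome("pjvhp")
"pjvhp": s[0]='p' == s[-1]='p' -> is_palindrome("jvh")
"jvh": s[0]='j' != s[-1]='h' -> False
= False


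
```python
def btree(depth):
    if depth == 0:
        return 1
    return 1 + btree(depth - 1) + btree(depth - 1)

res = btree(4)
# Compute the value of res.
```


btree(4)
= 1 + btree(3) + btree(3)
= 1 + 2 * btree(3)
btree(k) = 2^(k+1) - 1
btree(0) = 1
btree(1) = 3
btree(2) = 7
btree(3) = 15
btree(4) = 31
btree(4) = 2^5 - 1 = 31


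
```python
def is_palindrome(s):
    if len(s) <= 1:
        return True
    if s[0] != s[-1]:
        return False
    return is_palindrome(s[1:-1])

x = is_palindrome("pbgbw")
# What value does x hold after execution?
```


is_palindrome("pbgbw")
"pbgbw": s[0]='p' != s[-1]='w' -> False
= False


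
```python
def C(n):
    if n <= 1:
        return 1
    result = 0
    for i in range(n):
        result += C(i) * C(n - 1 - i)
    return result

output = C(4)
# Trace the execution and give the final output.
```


C(4)
= sum of C(i) * C(4-1-i) for i in 0..3
First compute sub-values bottom-up:
  C(0) = 1, C(1) = 1
  C(2) = 1*1 + 1*1 = 2
  C(3) = 1*2 + 1*1 + 2*1 = 5
Now C(4):
  C(0)*C(3) = 1*5 = 5
  C(1)*C(2) = 1*2 = 2
  C(2)*C(1) = 2*1 = 2
  C(3)*C(0) = 5*1 = 5
= 5 + 2 + 2 + 5
= 14


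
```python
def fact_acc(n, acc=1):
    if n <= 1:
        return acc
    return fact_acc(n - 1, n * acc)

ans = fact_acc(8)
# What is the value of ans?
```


fact_acc(8, 1)
= fact_acc(7, 8 * 1) = fact_acc(7, 8)
= fact_acc(6, 7 * 8) = fact_acc(6, 56)
= fact_acc(5, 6 * 56) = fact_acc(5, 336)
= fact_acc(4, 5 * 336) = fact_acc(4, 1680)
= fact_acc(3, 4 * 1680) = fact_acc(3, 6720)
= fact_acc(2, 3 * 6720) = fact_acc(2, 20160)
= fact_acc(1, 2 * 20160) = fact_acc(1, 40320)
n <= 1, return acc = 40320


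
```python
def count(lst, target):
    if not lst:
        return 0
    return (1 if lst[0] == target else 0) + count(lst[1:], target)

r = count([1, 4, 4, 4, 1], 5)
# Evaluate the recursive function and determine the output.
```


count([1, 4, 4, 4, 1], 5)
lst[0]=1 != 5: 0 + count([4, 4, 4, 1], 5)
lst[0]=4 != 5: 0 + count([4, 4, 1], 5)
lst[0]=4 != 5: 0 + count([4, 1], 5)
lst[0]=4 != 5: 0 + count([1], 5)
lst[0]=1 != 5: 0 + count([], 5)
= 0


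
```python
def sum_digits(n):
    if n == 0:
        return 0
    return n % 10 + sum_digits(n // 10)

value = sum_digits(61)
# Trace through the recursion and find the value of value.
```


sum_digits(61)
= 1 + sum_digits(6)
= 1 + 6 + sum_digits(0)
= 1 + 6 + 0
= 7


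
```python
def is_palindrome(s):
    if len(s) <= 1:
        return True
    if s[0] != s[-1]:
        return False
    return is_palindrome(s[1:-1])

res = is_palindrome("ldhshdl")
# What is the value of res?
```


is_palindrome("ldhshdl")
"ldhshdl": s[0]='l' == s[-1]='l' -> is_palindrome("dhshd")
"dhshd": s[0]='d' == s[-1]='d' -> is_palindrome("hsh")
"hsh": s[0]='h' == s[-1]='h' -> is_palindrome("s")
"s": len <= 1 -> True
= True


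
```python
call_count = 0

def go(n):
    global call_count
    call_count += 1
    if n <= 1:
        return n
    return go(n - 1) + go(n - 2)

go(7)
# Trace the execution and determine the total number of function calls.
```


go(7) calls go(6) and go(5); each non-base call branches into two more.
Let C(k) = total number of calls made by go(k), including the call to go(k) itself.
Base cases: C(0) = 1, C(1) = 1
Recurrence: C(k) = 1 + C(k-1) + C(k-2)
  C(2) = 1 + C(1) + C(0) = 1 + 1 + 1 = 3
  C(3) = 1 + C(2) + C(1) = 1 + 3 + 1 = 5
  C(4) = 1 + C(3) + C(2) = 1 + 5 + 3 = 9
  C(5) = 1 + C(4) + C(3) = 1 + 9 + 5 = 15
  C(6) = 1 + C(5) + C(4) = 1 + 15 + 9 = 25
  C(7) = 1 + C(6) + C(5) = 1 + 25 + 15 = 41
Total calls = C(7) = 41


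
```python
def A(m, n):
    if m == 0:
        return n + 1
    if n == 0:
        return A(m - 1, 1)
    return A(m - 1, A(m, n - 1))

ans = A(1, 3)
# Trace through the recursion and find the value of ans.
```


A(1, 3)
= A(0, A(1, 2))
First compute A(1, 2) = 4
= A(0, 4)
= 5


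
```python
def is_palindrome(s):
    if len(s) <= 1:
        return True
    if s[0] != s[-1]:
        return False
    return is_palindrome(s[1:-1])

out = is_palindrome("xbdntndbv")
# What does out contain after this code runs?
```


is_palindrome("xbdntndbv")
"xbdntndbv": s[0]='x' != s[-1]='v' -> False
= False


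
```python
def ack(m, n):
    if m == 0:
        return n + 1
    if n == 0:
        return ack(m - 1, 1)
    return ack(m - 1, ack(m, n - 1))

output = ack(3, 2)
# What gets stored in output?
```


ack(3, 2)
= ack(2, ack(3, 1))
First compute ack(3, 1) = 13
= ack(2, 13)
= 29


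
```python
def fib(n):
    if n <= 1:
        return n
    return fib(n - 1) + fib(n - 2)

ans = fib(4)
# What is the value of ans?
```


fib(4)
= fib(3) + fib(2)
= (fib(2) + fib(1)) + fib(2)
Computing bottom-up: fib(0)=0, fib(1)=1, fib(2)=1, fib(3)=2, fib(4)=3
= 3


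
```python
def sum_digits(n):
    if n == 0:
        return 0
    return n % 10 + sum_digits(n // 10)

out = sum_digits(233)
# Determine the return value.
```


sum_digits(233)
= 3 + sum_digits(23)
= 3 + 3 + sum_digits(2)
= 3 + 3 + 2 + sum_digits(0)
= 3 + 3 + 2 + 0
= 8


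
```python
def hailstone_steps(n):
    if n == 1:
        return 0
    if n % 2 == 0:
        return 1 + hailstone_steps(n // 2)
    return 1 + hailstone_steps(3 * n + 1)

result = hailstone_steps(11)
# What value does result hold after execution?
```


hailstone_steps(11)
11 is odd -> 3*11+1 = 34 -> hailstone_steps(34)
34 is even -> hailstone_steps(17)
17 is odd -> 3*17+1 = 52 -> hailstone_steps(52)
52 is even -> hailstone_steps(26)
26 is even -> hailstone_steps(13)
13 is odd -> 3*13+1 = 40 -> hailstone_steps(40)
40 is even -> hailstone_steps(20)
20 is even -> hailstone_steps(10)
10 is even -> hailstone_steps(5)
5 is odd -> 3*5+1 = 16 -> hailstone_steps(16)
16 is even -> hailstone_steps(8)
8 is even -> hailstone_steps(4)
4 is even -> hailstone_steps(2)
2 is even -> hailstone_steps(1)
Reached 1 after 14 steps
= 14


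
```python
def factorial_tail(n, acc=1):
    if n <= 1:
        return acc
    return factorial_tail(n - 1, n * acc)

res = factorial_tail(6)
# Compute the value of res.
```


factorial_tail(6, 1)
= factorial_tail(5, 6 * 1) = factorial_tail(5, 6)
= factorial_tail(4, 5 * 6) = factorial_tail(4, 30)
= factorial_tail(3, 4 * 30) = factorial_tail(3, 120)
= factorial_tail(2, 3 * 120) = factorial_tail(2, 360)
= factorial_tail(1, 2 * 360) = factorial_tail(1, 720)
n <= 1, return acc = 720


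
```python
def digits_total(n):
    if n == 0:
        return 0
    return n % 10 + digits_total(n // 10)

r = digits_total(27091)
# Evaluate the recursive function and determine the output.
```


digits_total(27091)
= 1 + digits_total(2709)
= 1 + 9 + digits_total(270)
= 1 + 9 + 0 + digits_total(27)
= 1 + 9 + 0 + 7 + digits_total(2)
= 1 + 9 + 0 + 7 + 2 + digits_total(0)
= 1 + 9 + 0 + 7 + 2 + 0
= 19


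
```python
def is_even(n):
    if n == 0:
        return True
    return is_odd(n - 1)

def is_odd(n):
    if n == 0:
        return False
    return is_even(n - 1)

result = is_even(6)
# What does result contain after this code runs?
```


is_even(6)
= is_odd(5)
= is_even(4)
= is_odd(3)
= is_even(2)
= is_odd(1)
= is_even(0)
n == 0: return True
= True


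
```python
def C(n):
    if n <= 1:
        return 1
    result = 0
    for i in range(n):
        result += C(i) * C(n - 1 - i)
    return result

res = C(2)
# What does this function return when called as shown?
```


C(2)
= sum of C(i) * C(2-1-i) for i in 0..1
  C(0)*C(1) = 1*1 = 1
  C(1)*C(0) = 1*1 = 1
= 1 + 1
= 2


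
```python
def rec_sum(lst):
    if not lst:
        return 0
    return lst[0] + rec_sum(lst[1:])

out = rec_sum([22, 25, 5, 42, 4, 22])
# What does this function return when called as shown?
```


rec_sum([22, 25, 5, 42, 4, 22])
= 22 + rec_sum([25, 5, 42, 4, 22])
= 22 + 25 + rec_sum([5, 42, 4, 22])
= 22 + 25 + 5 + rec_sum([42, 4, 22])
= 22 + 25 + 5 + 42 + rec_sum([4, 22])
= 22 + 25 + 5 + 42 + 4 + rec_sum([22])
= 22 + 25 + 5 + 42 + 4 + 22 + rec_sum([])
= 22 + 25 + 5 + 42 + 4 + 22 + 0
= 120


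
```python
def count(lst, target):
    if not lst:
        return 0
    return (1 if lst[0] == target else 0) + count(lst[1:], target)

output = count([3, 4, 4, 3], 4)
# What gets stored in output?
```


count([3, 4, 4, 3], 4)
lst[0]=3 != 4: 0 + count([4, 4, 3], 4)
lst[0]=4 == 4: 1 + count([4, 3], 4)
lst[0]=4 == 4: 1 + count([3], 4)
lst[0]=3 != 4: 0 + count([], 4)
= 2


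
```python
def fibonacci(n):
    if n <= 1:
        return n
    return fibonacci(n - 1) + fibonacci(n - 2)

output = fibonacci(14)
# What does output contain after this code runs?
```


fibonacci(14)
= fibonacci(13) + fibonacci(12)
= (fibonacci(12) + fibonacci(11)) + fibonacci(12)
Computing bottom-up: fibonacci(0)=0, fibonacci(1)=1, fibonacci(2)=1, fibonacci(3)=2, fibonacci(4)=3, fibonacci(5)=5, fibonacci(6)=8, fibonacci(7)=13, fibonacci(8)=21, fibonacci(9)=34, fibonacci(10)=55, fibonacci(11)=89, fibonacci(12)=144, fibonacci(13)=233, fibonacci(14)=377
= 377


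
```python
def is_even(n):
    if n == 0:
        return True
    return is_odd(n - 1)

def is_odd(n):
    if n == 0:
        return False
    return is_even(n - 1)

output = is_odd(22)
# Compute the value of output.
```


is_odd(22)
= is_even(21)
= is_odd(20)
= is_even(19)
= is_odd(18)
= is_even(17)
= is_odd(16)
= is_even(15)
= is_odd(14)
= is_even(13)
= is_odd(12)
= is_even(11)
= is_odd(10)
= is_even(9)
= is_odd(8)
= is_even(7)
= is_odd(6)
= is_even(5)
= is_odd(4)
= is_even(3)
= is_odd(2)
= is_even(1)
= is_odd(0)
n == 0: return False
= False


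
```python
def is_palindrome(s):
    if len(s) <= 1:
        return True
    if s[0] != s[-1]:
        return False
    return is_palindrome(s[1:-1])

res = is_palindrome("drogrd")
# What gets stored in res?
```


is_palindrome("drogrd")
"drogrd": s[0]='d' == s[-1]='d' -> is_palindrome("rogr")
"rogr": s[0]='r' == s[-1]='r' -> is_palindrome("og")
"og": s[0]='o' != s[-1]='g' -> False
= False


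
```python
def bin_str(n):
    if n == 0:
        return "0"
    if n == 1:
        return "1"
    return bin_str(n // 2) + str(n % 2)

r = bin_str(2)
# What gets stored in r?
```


bin_str(2)
= bin_str(1) + "0"
= "1" + "0"
= "10"


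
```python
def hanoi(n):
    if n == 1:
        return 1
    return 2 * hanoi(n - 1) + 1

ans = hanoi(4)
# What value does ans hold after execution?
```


hanoi(4)
= 2 * hanoi(3) + 1
= 2 * (2 * hanoi(2) + 1) + 1
= 2 * (2 * (2 * hanoi(1) + 1) + 1) + 1
Now compute bottom-up:
hanoi(1) = 1
hanoi(2) = 2 * 1 + 1 = 3
hanoi(3) = 2 * 3 + 1 = 7
hanoi(4) = 2 * 7 + 1 = 15
= 15


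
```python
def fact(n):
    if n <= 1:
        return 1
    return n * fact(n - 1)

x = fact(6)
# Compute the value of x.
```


fact(6)
= 6 * fact(5)
= 6 * 5 * fact(4)
= 6 * 5 * 4 * fact(3)
= 6 * 5 * 4 * 3 * fact(2)
= 6 * 5 * 4 * 3 * 2 * fact(1)
= 6 * 5 * 4 * 3 * 2 * 1
= 720


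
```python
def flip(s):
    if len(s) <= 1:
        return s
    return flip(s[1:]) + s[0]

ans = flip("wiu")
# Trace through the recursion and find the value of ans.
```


flip("wiu")
= flip("iu") + "w"
= flip("u") + "i" + "w"
= "u" + "i" + "w"
= "uiw"


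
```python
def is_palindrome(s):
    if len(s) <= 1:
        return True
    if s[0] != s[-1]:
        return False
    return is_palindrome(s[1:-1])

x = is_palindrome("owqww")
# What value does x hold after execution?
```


is_palindrome("owqww")
"owqww": s[0]='o' != s[-1]='w' -> False
= False


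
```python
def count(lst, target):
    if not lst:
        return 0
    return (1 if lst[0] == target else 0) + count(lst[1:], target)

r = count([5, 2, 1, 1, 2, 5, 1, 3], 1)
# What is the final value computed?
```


count([5, 2, 1, 1, 2, 5, 1, 3], 1)
lst[0]=5 != 1: 0 + count([2, 1, 1, 2, 5, 1, 3], 1)
lst[0]=2 != 1: 0 + count([1, 1, 2, 5, 1, 3], 1)
lst[0]=1 == 1: 1 + count([1, 2, 5, 1, 3], 1)
lst[0]=1 == 1: 1 + count([2, 5, 1, 3], 1)
lst[0]=2 != 1: 0 + count([5, 1, 3], 1)
lst[0]=5 != 1: 0 + count([1, 3], 1)
lst[0]=1 == 1: 1 + count([3], 1)
lst[0]=3 != 1: 0 + count([], 1)
= 3


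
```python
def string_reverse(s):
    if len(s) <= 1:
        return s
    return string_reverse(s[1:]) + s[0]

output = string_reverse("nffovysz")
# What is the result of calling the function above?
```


string_reverse("nffovysz")
= string_reverse("ffovysz") + "n"
= string_reverse("fovysz") + "f" + "n"
= string_reverse("ovysz") + "f" + "f" + "n"
= string_reverse("vysz") + "o" + "f" + "f" + "n"
= string_reverse("ysz") + "v" + "o" + "f" + "f" + "n"
= string_reverse("sz") + "y" + "v" + "o" + "f" + "f" + "n"
= string_reverse("z") + "s" + "y" + "v" + "o" + "f" + "f" + "n"
= "z" + "s" + "y" + "v" + "o" + "f" + "f" + "n"
= "zsyvoffn"


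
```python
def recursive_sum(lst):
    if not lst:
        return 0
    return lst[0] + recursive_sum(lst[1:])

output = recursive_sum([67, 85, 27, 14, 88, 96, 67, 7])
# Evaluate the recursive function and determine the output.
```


recursive_sum([67, 85, 27, 14, 88, 96, 67, 7])
= 67 + recursive_sum([85, 27, 14, 88, 96, 67, 7])
= 67 + 85 + recursive_sum([27, 14, 88, 96, 67, 7])
= 67 + 85 + 27 + recursive_sum([14, 88, 96, 67, 7])
= 67 + 85 + 27 + 14 + recursive_sum([88, 96, 67, 7])
= 67 + 85 + 27 + 14 + 88 + recursive_sum([96, 67, 7])
= 67 + 85 + 27 + 14 + 88 + 96 + recursive_sum([67, 7])
= 67 + 85 + 27 + 14 + 88 + 96 + 67 + recursive_sum([7])
= 67 + 85 + 27 + 14 + 88 + 96 + 67 + 7 + recursive_sum([])
= 67 + 85 + 27 + 14 + 88 + 96 + 67 + 7 + 0
= 451


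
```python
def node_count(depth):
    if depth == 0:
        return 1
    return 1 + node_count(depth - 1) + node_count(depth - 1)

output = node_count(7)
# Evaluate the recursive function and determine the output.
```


node_count(7)
= 1 + node_count(6) + node_count(6)
= 1 + 2 * node_count(6)
node_count(k) = 2^(k+1) - 1
node_count(0) = 1
node_count(1) = 3
node_count(2) = 7
node_count(3) = 15
node_count(4) = 31
node_count(7) = 2^8 - 1 = 255


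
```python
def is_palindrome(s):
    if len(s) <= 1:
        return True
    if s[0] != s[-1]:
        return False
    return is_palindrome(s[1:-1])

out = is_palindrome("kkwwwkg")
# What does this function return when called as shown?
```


is_palindrome("kkwwwkg")
"kkwwwkg": s[0]='k' != s[-1]='g' -> False
= False


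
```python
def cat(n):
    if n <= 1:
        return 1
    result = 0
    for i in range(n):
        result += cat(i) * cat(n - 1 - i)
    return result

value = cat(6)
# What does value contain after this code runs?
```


cat(6)
= sum of cat(i) * cat(6-1-i) for i in 0..5
First compute sub-values bottom-up:
  cat(0) = 1, cat(1) = 1
  cat(2) = 1*1 + 1*1 = 2
  cat(3) = 1*2 + 1*1 + 2*1 = 5
  cat(4) = 1*5 + 1*2 + 2*1 + 5*1 = 14
  cat(5) = 1*14 + 1*5 + 2*2 + 5*1 + 14*1 = 42
Now cat(6):
  cat(0)*cat(5) = 1*42 = 42
  cat(1)*cat(4) = 1*14 = 14
  cat(2)*cat(3) = 2*5 = 10
  cat(3)*cat(2) = 5*2 = 10
  cat(4)*cat(1) = 14*1 = 14
  cat(5)*cat(0) = 42*1 = 42
= 42 + 14 + 10 + 10 + 14 + 42
= 132


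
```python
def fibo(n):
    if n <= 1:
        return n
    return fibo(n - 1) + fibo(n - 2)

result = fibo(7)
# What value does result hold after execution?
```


fibo(7)
= fibo(6) + fibo(5)
= (fibo(5) + fibo(4)) + fibo(5)
Computing bottom-up: fibo(0)=0, fibo(1)=1, fibo(2)=1, fibo(3)=2, fibo(4)=3, fibo(5)=5, fibo(6)=8, fibo(7)=13
= 13


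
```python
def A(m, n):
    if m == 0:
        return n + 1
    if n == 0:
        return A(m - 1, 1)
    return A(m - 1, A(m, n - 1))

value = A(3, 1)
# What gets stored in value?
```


A(3, 1)
= A(2, A(3, 0))
First compute A(3, 0) = 5
= A(2, 5)
= 13


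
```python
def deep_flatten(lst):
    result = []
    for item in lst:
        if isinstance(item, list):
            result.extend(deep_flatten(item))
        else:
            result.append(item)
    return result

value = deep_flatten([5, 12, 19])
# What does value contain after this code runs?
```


deep_flatten([5, 12, 19])
Processing each element:
  5 is not a list -> append 5
  12 is not a list -> append 12
  19 is not a list -> append 19
= [5, 12, 19]


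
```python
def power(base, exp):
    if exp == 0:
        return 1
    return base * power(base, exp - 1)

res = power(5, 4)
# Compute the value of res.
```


power(5, 4)
= 5 * power(5, 3)
= 5 * 5 * power(5, 2)
= 5 * 5 * 5 * power(5, 1)
= 5 * 5 * 5 * 5 * power(5, 0)
= 5 * 5 * 5 * 5 * 1
= 625


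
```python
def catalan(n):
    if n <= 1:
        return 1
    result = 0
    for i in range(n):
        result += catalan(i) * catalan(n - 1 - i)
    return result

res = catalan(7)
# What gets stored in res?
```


catalan(7)
= sum of catalan(i) * catalan(7-1-i) for i in 0..6
First compute sub-values bottom-up:
  catalan(0) = 1, catalan(1) = 1
  catalan(2) = 1*1 + 1*1 = 2
  catalan(3) = 1*2 + 1*1 + 2*1 = 5
  catalan(4) = 1*5 + 1*2 + 2*1 + 5*1 = 14
  catalan(5) = 1*14 + 1*5 + 2*2 + 5*1 + 14*1 = 42
  catalan(6) = 1*42 + 1*14 + 2*5 + 5*2 + 14*1 + 42*1 = 132
Now catalan(7):
  catalan(0)*catalan(6) = 1*132 = 132
  catalan(1)*catalan(5) = 1*42 = 42
  catalan(2)*catalan(4) = 2*14 = 28
  catalan(3)*catalan(3) = 5*5 = 25
  catalan(4)*catalan(2) = 14*2 = 28
  catalan(5)*catalan(1) = 42*1 = 42
  catalan(6)*catalan(0) = 132*1 = 132
= 132 + 42 + 28 + 25 + 28 + 42 + 132
= 429


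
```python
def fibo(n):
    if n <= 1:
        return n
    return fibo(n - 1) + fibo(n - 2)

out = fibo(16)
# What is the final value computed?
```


fibo(16)
= fibo(15) + fibo(14)
= (fibo(14) + fibo(13)) + fibo(14)
Computing bottom-up: fibo(0)=0, fibo(1)=1, fibo(2)=1, fibo(3)=2, fibo(4)=3, fibo(5)=5, fibo(6)=8, fibo(7)=13, fibo(8)=21, fibo(9)=34, fibo(10)=55, fibo(11)=89, fibo(12)=144, fibo(13)=233, fibo(14)=377, fibo(15)=610, fibo(16)=987
= 987


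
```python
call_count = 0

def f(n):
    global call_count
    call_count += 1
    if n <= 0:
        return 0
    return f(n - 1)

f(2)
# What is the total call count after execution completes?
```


f(2) calls f(1) calls ... calls f(0)
Total calls: 2 + 1 (for base case) = 3


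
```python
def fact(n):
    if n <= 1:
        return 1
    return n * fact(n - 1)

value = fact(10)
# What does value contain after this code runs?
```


fact(10)
= 10 * fact(9)
= 10 * 9 * fact(8)
= 10 * 9 * 8 * fact(7)
= 10 * 9 * 8 * 7 * fact(6)
= 10 * 9 * 8 * 7 * 6 * fact(5)
= 10 * 9 * 8 * 7 * 6 * 5 * fact(4)
= 10 * 9 * 8 * 7 * 6 * 5 * 4 * fact(3)
= 10 * 9 * 8 * 7 * 6 * 5 * 4 * 3 * fact(2)
= 10 * 9 * 8 * 7 * 6 * 5 * 4 * 3 * 2 * fact(1)
= 10 * 9 * 8 * 7 * 6 * 5 * 4 * 3 * 2 * 1
= 3628800


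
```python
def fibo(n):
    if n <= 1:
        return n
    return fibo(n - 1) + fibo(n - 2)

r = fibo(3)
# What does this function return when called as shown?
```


fibo(3)
= fibo(2) + fibo(1)
Computing bottom-up: fibo(0)=0, fibo(1)=1, fibo(2)=1, fibo(3)=2
= 2


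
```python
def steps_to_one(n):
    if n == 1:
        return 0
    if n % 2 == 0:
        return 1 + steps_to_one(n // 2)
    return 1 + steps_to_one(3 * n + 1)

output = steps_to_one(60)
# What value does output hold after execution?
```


steps_to_one(60)
60 is even -> steps_to_one(30)
30 is even -> steps_to_one(15)
15 is odd -> 3*15+1 = 46 -> steps_to_one(46)
46 is even -> steps_to_one(23)
23 is odd -> 3*23+1 = 70 -> steps_to_one(70)
70 is even -> steps_to_one(35)
35 is odd -> 3*35+1 = 106 -> steps_to_one(106)
106 is even -> steps_to_one(53)
53 is odd -> 3*53+1 = 160 -> steps_to_one(160)
160 is even -> steps_to_one(80)
80 is even -> steps_to_one(40)
40 is even -> steps_to_one(20)
20 is even -> steps_to_one(10)
10 is even -> steps_to_one(5)
5 is odd -> 3*5+1 = 16 -> steps_to_one(16)
16 is even -> steps_to_one(8)
8 is even -> steps_to_one(4)
4 is even -> steps_to_one(2)
2 is even -> steps_to_one(1)
Reached 1 after 19 steps
= 19


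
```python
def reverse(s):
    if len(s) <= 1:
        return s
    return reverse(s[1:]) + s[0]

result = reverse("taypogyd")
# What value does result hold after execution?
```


reverse("taypogyd")
= reverse("aypogyd") + "t"
= reverse("ypogyd") + "a" + "t"
= reverse("pogyd") + "y" + "a" + "t"
= reverse("ogyd") + "p" + "y" + "a" + "t"
= reverse("gyd") + "o" + "p" + "y" + "a" + "t"
= reverse("yd") + "g" + "o" + "p" + "y" + "a" + "t"
= reverse("d") + "y" + "g" + "o" + "p" + "y" + "a" + "t"
= "d" + "y" + "g" + "o" + "p" + "y" + "a" + "t"
= "dygopyat"


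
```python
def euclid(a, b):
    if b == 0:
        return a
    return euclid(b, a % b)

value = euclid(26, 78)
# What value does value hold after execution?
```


euclid(26, 78)
= euclid(78, 26 % 78) = euclid(78, 26)
= euclid(26, 78 % 26) = euclid(26, 0)
b == 0, return a = 26


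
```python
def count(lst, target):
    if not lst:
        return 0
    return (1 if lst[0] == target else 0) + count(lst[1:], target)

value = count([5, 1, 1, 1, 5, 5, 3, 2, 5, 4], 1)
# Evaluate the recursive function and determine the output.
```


count([5, 1, 1, 1, 5, 5, 3, 2, 5, 4], 1)
lst[0]=5 != 1: 0 + count([1, 1, 1, 5, 5, 3, 2, 5, 4], 1)
lst[0]=1 == 1: 1 + count([1, 1, 5, 5, 3, 2, 5, 4], 1)
lst[0]=1 == 1: 1 + count([1, 5, 5, 3, 2, 5, 4], 1)
lst[0]=1 == 1: 1 + count([5, 5, 3, 2, 5, 4], 1)
lst[0]=5 != 1: 0 + count([5, 3, 2, 5, 4], 1)
lst[0]=5 != 1: 0 + count([3, 2, 5, 4], 1)
lst[0]=3 != 1: 0 + count([2, 5, 4], 1)
lst[0]=2 != 1: 0 + count([5, 4], 1)
lst[0]=5 != 1: 0 + count([4], 1)
lst[0]=4 != 1: 0 + count([], 1)
= 3


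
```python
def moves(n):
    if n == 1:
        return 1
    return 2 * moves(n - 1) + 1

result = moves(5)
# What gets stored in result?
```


moves(5)
= 2 * moves(4) + 1
= 2 * (2 * moves(3) + 1) + 1
= 2 * (2 * (2 * moves(2) + 1) + 1) + 1
= 2 * (2 * (2 * (2 * moves(1) + 1) + 1) + 1) + 1
Now compute bottom-up:
moves(1) = 1
moves(2) = 2 * 1 + 1 = 3
moves(3) = 2 * 3 + 1 = 7
moves(4) = 2 * 7 + 1 = 15
moves(5) = 2 * 15 + 1 = 31
= 31


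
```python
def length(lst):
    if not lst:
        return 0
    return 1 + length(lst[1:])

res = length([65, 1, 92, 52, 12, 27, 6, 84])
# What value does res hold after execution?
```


length([65, 1, 92, 52, 12, 27, 6, 84])
= 1 + length([1, 92, 52, 12, 27, 6, 84])
= 1 + 1 + length([92, 52, 12, 27, 6, 84])
= 1 + 1 + 1 + length([52, 12, 27, 6, 84])
= 1 + 1 + 1 + 1 + length([12, 27, 6, 84])
= 1 + 1 + 1 + 1 + 1 + length([27, 6, 84])
= 1 + 1 + 1 + 1 + 1 + 1 + length([6, 84])
= 1 + 1 + 1 + 1 + 1 + 1 + 1 + length([84])
= 1 + 1 + 1 + 1 + 1 + 1 + 1 + 1 + length([])
= 1 + 1 + 1 + 1 + 1 + 1 + 1 + 1 + 0
= 8


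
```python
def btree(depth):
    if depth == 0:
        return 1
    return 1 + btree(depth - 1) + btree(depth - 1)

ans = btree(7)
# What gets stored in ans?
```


btree(7)
= 1 + btree(6) + btree(6)
= 1 + 2 * btree(6)
btree(k) = 2^(k+1) - 1
btree(0) = 1
btree(1) = 3
btree(2) = 7
btree(3) = 15
btree(4) = 31
btree(7) = 2^8 - 1 = 255


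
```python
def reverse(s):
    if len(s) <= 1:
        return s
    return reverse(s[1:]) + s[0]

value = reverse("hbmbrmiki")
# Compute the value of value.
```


reverse("hbmbrmiki")
= reverse("bmbrmiki") + "h"
= reverse("mbrmiki") + "b" + "h"
= reverse("brmiki") + "m" + "b" + "h"
= reverse("rmiki") + "b" + "m" + "b" + "h"
= reverse("miki") + "r" + "b" + "m" + "b" + "h"
= reverse("iki") + "m" + "r" + "b" + "m" + "b" + "h"
= reverse("ki") + "i" + "m" + "r" + "b" + "m" + "b" + "h"
= reverse("i") + "k" + "i" + "m" + "r" + "b" + "m" + "b" + "h"
= "i" + "k" + "i" + "m" + "r" + "b" + "m" + "b" + "h"
= "ikimrbmbh"


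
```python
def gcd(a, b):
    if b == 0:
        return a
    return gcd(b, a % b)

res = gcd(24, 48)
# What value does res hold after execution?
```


gcd(24, 48)
= gcd(48, 24 % 48) = gcd(48, 24)
= gcd(24, 48 % 24) = gcd(24, 0)
b == 0, return a = 24


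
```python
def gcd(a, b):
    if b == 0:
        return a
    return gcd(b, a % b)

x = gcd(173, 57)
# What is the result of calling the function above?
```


gcd(173, 57)
= gcd(57, 173 % 57) = gcd(57, 2)
= gcd(2, 57 % 2) = gcd(2, 1)
= gcd(1, 2 % 1) = gcd(1, 0)
b == 0, return a = 1


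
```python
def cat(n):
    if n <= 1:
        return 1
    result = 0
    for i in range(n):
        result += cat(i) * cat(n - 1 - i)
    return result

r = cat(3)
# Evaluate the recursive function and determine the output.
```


cat(3)
= sum of cat(i) * cat(3-1-i) for i in 0..2
First compute sub-values bottom-up:
  cat(0) = 1, cat(1) = 1
  cat(2) = 1*1 + 1*1 = 2
Now cat(3):
  cat(0)*cat(2) = 1*2 = 2
  cat(1)*cat(1) = 1*1 = 1
  cat(2)*cat(0) = 2*1 = 2
= 2 + 1 + 2
= 5


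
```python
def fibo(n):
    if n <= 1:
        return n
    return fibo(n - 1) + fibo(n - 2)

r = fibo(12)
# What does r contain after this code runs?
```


fibo(12)
= fibo(11) + fibo(10)
= (fibo(10) + fibo(9)) + fibo(10)
Computing bottom-up: fibo(0)=0, fibo(1)=1, fibo(2)=1, fibo(3)=2, fibo(4)=3, fibo(5)=5, fibo(6)=8, fibo(7)=13, fibo(8)=21, fibo(9)=34, fibo(10)=55, fibo(11)=89, fibo(12)=144
= 144


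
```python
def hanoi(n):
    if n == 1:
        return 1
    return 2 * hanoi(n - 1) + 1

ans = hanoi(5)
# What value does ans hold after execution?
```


hanoi(5)
= 2 * hanoi(4) + 1
= 2 * (2 * hanoi(3) + 1) + 1
= 2 * (2 * (2 * hanoi(2) + 1) + 1) + 1
= 2 * (2 * (2 * (2 * hanoi(1) + 1) + 1) + 1) + 1
Now compute bottom-up:
hanoi(1) = 1
hanoi(2) = 2 * 1 + 1 = 3
hanoi(3) = 2 * 3 + 1 = 7
hanoi(4) = 2 * 7 + 1 = 15
hanoi(5) = 2 * 15 + 1 = 31
= 31


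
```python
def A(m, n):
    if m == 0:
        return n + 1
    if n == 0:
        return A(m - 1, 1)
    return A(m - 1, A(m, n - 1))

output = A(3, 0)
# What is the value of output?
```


A(3, 0)
n == 0: return A(2, 1)
= A(2, 1) = 5
= 5


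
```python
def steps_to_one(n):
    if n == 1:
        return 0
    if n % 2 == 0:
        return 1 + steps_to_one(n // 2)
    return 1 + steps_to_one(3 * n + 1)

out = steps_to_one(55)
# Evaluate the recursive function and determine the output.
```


steps_to_one(55)
55 is odd -> 3*55+1 = 166 -> steps_to_one(166)
166 is even -> steps_to_one(83)
83 is odd -> 3*83+1 = 250 -> steps_to_one(250)
250 is even -> steps_to_one(125)
125 is odd -> 3*125+1 = 376 -> steps_to_one(376)
376 is even -> steps_to_one(188)
188 is even -> steps_to_one(94)
94 is even -> steps_to_one(47)
47 is odd -> 3*47+1 = 142 -> steps_to_one(142)
142 is even -> steps_to_one(71)
71 is odd -> 3*71+1 = 214 -> steps_to_one(214)
214 is even -> steps_to_one(107)
107 is odd -> 3*107+1 = 322 -> steps_to_one(322)
322 is even -> steps_to_one(161)
161 is odd -> 3*161+1 = 484 -> steps_to_one(484)
484 is even -> steps_to_one(242)
242 is even -> steps_to_one(121)
121 is odd -> 3*121+1 = 364 -> steps_to_one(364)
364 is even -> steps_to_one(182)
182 is even -> steps_to_one(91)
91 is odd -> 3*91+1 = 274 -> steps_to_one(274)
274 is even -> steps_to_one(137)
137 is odd -> 3*137+1 = 412 -> steps_to_one(412)
412 is even -> steps_to_one(206)
206 is even -> steps_to_one(103)
103 is odd -> 3*103+1 = 310 -> steps_to_one(310)
310 is even -> steps_to_one(155)
155 is odd -> 3*155+1 = 466 -> steps_to_one(466)
466 is even -> steps_to_one(233)
233 is odd -> 3*233+1 = 700 -> steps_to_one(700)
700 is even -> steps_to_one(350)
350 is even -> steps_to_one(175)
175 is odd -> 3*175+1 = 526 -> steps_to_one(526)
526 is even -> steps_to_one(263)
263 is odd -> 3*263+1 = 790 -> steps_to_one(790)
790 is even -> steps_to_one(395)
395 is odd -> 3*395+1 = 1186 -> steps_to_one(1186)
1186 is even -> steps_to_one(593)
593 is odd -> 3*593+1 = 1780 -> steps_to_one(1780)
1780 is even -> steps_to_one(890)
890 is even -> steps_to_one(445)
445 is odd -> 3*445+1 = 1336 -> steps_to_one(1336)
1336 is even -> steps_to_one(668)
668 is even -> steps_to_one(334)
334 is even -> steps_to_one(167)
167 is odd -> 3*167+1 = 502 -> steps_to_one(502)
502 is even -> steps_to_one(251)
251 is odd -> 3*251+1 = 754 -> steps_to_one(754)
754 is even -> steps_to_one(377)
377 is odd -> 3*377+1 = 1132 -> steps_to_one(1132)
1132 is even -> steps_to_one(566)
566 is even -> steps_to_one(283)
283 is odd -> 3*283+1 = 850 -> steps_to_one(850)
850 is even -> steps_to_one(425)
425 is odd -> 3*425+1 = 1276 -> steps_to_one(1276)
1276 is even -> steps_to_one(638)
638 is even -> steps_to_one(319)
319 is odd -> 3*319+1 = 958 -> steps_to_one(958)
958 is even -> steps_to_one(479)
479 is odd -> 3*479+1 = 1438 -> steps_to_one(1438)
1438 is even -> steps_to_one(719)
719 is odd -> 3*719+1 = 2158 -> steps_to_one(2158)
2158 is even -> steps_to_one(1079)
1079 is odd -> 3*1079+1 = 3238 -> steps_to_one(3238)
3238 is even -> steps_to_one(1619)
1619 is odd -> 3*1619+1 = 4858 -> steps_to_one(4858)
4858 is even -> steps_to_one(2429)
2429 is odd -> 3*2429+1 = 7288 -> steps_to_one(7288)
7288 is even -> steps_to_one(3644)
3644 is even -> steps_to_one(1822)
1822 is even -> steps_to_one(911)
911 is odd -> 3*911+1 = 2734 -> steps_to_one(2734)
2734 is even -> steps_to_one(1367)
1367 is odd -> 3*1367+1 = 4102 -> steps_to_one(4102)
4102 is even -> steps_to_one(2051)
2051 is odd -> 3*2051+1 = 6154 -> steps_to_one(6154)
6154 is even -> steps_to_one(3077)
3077 is odd -> 3*3077+1 = 9232 -> steps_to_one(9232)
9232 is even -> steps_to_one(4616)
4616 is even -> steps_to_one(2308)
2308 is even -> steps_to_one(1154)
1154 is even -> steps_to_one(577)
577 is odd -> 3*577+1 = 1732 -> steps_to_one(1732)
1732 is even -> steps_to_one(866)
866 is even -> steps_to_one(433)
433 is odd -> 3*433+1 = 1300 -> steps_to_one(1300)
1300 is even -> steps_to_one(650)
650 is even -> steps_to_one(325)
325 is odd -> 3*325+1 = 976 -> steps_to_one(976)
976 is even -> steps_to_one(488)
488 is even -> steps_to_one(244)
244 is even -> steps_to_one(122)
122 is even -> steps_to_one(61)
61 is odd -> 3*61+1 = 184 -> steps_to_one(184)
184 is even -> steps_to_one(92)
92 is even -> steps_to_one(46)
46 is even -> steps_to_one(23)
23 is odd -> 3*23+1 = 70 -> steps_to_one(70)
70 is even -> steps_to_one(35)
35 is odd -> 3*35+1 = 106 -> steps_to_one(106)
106 is even -> steps_to_one(53)
53 is odd -> 3*53+1 = 160 -> steps_to_one(160)
160 is even -> steps_to_one(80)
80 is even -> steps_to_one(40)
40 is even -> steps_to_one(20)
20 is even -> steps_to_one(10)
10 is even -> steps_to_one(5)
5 is odd -> 3*5+1 = 16 -> steps_to_one(16)
16 is even -> steps_to_one(8)
8 is even -> steps_to_one(4)
4 is even -> steps_to_one(2)
2 is even -> steps_to_one(1)
Reached 1 after 112 steps
= 112


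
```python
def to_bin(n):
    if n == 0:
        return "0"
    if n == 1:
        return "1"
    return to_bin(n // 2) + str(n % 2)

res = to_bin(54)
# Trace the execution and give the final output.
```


to_bin(54)
= to_bin(27) + "0"
= to_bin(13) + "1" + "0"
= to_bin(6) + "1" + "1" + "0"
= to_bin(3) + "0" + "1" + "1" + "0"
= to_bin(1) + "1" + "0" + "1" + "1" + "0"
= "1" + "1" + "0" + "1" + "1" + "0"
= "110110"


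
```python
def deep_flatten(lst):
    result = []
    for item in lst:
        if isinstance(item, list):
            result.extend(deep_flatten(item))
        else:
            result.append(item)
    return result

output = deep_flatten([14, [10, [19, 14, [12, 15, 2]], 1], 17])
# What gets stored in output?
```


deep_flatten([14, [10, [19, 14, [12, 15, 2]], 1], 17])
Processing each element:
  14 is not a list -> append 14
  [10, [19, 14, [12, 15, 2]], 1] is a list -> deep_flatten recursively -> [10, 19, 14, 12, 15, 2, 1]
  17 is not a list -> append 17
= [14, 10, 19, 14, 12, 15, 2, 1, 17]


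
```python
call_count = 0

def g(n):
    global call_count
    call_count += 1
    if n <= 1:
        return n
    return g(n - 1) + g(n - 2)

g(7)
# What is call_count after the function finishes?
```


g(7) calls g(6) and g(5); each non-base call branches into two more.
Let C(k) = total number of calls made by g(k), including the call to g(k) itself.
Base cases: C(0) = 1, C(1) = 1
Recurrence: C(k) = 1 + C(k-1) + C(k-2)
  C(2) = 1 + C(1) + C(0) = 1 + 1 + 1 = 3
  C(3) = 1 + C(2) + C(1) = 1 + 3 + 1 = 5
  C(4) = 1 + C(3) + C(2) = 1 + 5 + 3 = 9
  C(5) = 1 + C(4) + C(3) = 1 + 9 + 5 = 15
  C(6) = 1 + C(5) + C(4) = 1 + 15 + 9 = 25
  C(7) = 1 + C(6) + C(5) = 1 + 25 + 15 = 41
Total calls = C(7) = 41


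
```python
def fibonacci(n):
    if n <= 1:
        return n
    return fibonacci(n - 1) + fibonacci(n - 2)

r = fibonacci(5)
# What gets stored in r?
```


fibonacci(5)
= fibonacci(4) + fibonacci(3)
= (fibonacci(3) + fibonacci(2)) + fibonacci(3)
Computing bottom-up: fibonacci(0)=0, fibonacci(1)=1, fibonacci(2)=1, fibonacci(3)=2, fibonacci(4)=3, fibonacci(5)=5
= 5


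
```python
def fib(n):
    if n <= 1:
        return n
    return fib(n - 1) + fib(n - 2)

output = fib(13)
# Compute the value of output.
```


fib(13)
= fib(12) + fib(11)
= (fib(11) + fib(10)) + fib(11)
Computing bottom-up: fib(0)=0, fib(1)=1, fib(2)=1, fib(3)=2, fib(4)=3, fib(5)=5, fib(6)=8, fib(7)=13, fib(8)=21, fib(9)=34, fib(10)=55, fib(11)=89, fib(12)=144, fib(13)=233
= 233


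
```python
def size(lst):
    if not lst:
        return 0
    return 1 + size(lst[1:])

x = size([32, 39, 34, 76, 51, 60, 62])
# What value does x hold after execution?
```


size([32, 39, 34, 76, 51, 60, 62])
= 1 + size([39, 34, 76, 51, 60, 62])
= 1 + 1 + size([34, 76, 51, 60, 62])
= 1 + 1 + 1 + size([76, 51, 60, 62])
= 1 + 1 + 1 + 1 + size([51, 60, 62])
= 1 + 1 + 1 + 1 + 1 + size([60, 62])
= 1 + 1 + 1 + 1 + 1 + 1 + size([62])
= 1 + 1 + 1 + 1 + 1 + 1 + 1 + size([])
= 1 + 1 + 1 + 1 + 1 + 1 + 1 + 0
= 7


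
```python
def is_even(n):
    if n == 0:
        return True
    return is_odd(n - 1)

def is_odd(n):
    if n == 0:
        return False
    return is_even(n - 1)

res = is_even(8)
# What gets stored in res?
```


is_even(8)
= is_odd(7)
= is_even(6)
= is_odd(5)
= is_even(4)
= is_odd(3)
= is_even(2)
= is_odd(1)
= is_even(0)
n == 0: return True
= True


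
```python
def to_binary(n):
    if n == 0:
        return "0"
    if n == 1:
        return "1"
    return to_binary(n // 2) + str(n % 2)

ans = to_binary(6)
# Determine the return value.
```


to_binary(6)
= to_binary(3) + "0"
= to_binary(1) + "1" + "0"
= "1" + "1" + "0"
= "110"


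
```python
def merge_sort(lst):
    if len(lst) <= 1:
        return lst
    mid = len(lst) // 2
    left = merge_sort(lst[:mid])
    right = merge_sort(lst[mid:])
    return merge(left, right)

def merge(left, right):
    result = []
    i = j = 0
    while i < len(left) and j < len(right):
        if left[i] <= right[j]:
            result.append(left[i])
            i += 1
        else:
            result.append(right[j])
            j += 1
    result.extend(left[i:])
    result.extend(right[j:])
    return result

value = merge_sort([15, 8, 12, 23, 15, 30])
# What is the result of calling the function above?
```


merge_sort([15, 8, 12, 23, 15, 30])
Split into [15, 8, 12] and [23, 15, 30]
Left sorted: [8, 12, 15]
Right sorted: [15, 23, 30]
Merge [8, 12, 15] and [15, 23, 30]
= [8, 12, 15, 15, 23, 30]


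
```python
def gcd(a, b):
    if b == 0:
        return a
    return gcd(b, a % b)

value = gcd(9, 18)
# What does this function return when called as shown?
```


gcd(9, 18)
= gcd(18, 9 % 18) = gcd(18, 9)
= gcd(9, 18 % 9) = gcd(9, 0)
b == 0, return a = 9


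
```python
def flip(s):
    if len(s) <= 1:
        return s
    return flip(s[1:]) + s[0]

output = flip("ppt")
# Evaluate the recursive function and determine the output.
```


flip("ppt")
= flip("pt") + "p"
= flip("t") + "p" + "p"
= "t" + "p" + "p"
= "tpp"


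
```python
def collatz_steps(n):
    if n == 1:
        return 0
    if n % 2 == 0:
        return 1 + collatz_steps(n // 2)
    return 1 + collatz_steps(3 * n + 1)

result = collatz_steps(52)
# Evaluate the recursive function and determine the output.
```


collatz_steps(52)
52 is even -> collatz_steps(26)
26 is even -> collatz_steps(13)
13 is odd -> 3*13+1 = 40 -> collatz_steps(40)
40 is even -> collatz_steps(20)
20 is even -> collatz_steps(10)
10 is even -> collatz_steps(5)
5 is odd -> 3*5+1 = 16 -> collatz_steps(16)
16 is even -> collatz_steps(8)
8 is even -> collatz_steps(4)
4 is even -> collatz_steps(2)
2 is even -> collatz_steps(1)
Reached 1 after 11 steps
= 11


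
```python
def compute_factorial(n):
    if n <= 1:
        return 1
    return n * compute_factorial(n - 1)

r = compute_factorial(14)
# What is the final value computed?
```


compute_factorial(14)
= 14 * compute_factorial(13)
= 14 * 13 * compute_factorial(12)
= 14 * 13 * 12 * compute_factorial(11)
= 14 * 13 * 12 * 11 * compute_factorial(10)
= 14 * 13 * 12 * 11 * 10 * compute_factorial(9)
= 14 * 13 * 12 * 11 * 10 * 9 * compute_factorial(8)
= 14 * 13 * 12 * 11 * 10 * 9 * 8 * compute_factorial(7)
= 14 * 13 * 12 * 11 * 10 * 9 * 8 * 7 * compute_factorial(6)
= 14 * 13 * 12 * 11 * 10 * 9 * 8 * 7 * 6 * compute_factorial(5)
= 14 * 13 * 12 * 11 * 10 * 9 * 8 * 7 * 6 * 5 * compute_factorial(4)
= 14 * 13 * 12 * 11 * 10 * 9 * 8 * 7 * 6 * 5 * 4 * compute_factorial(3)
= 14 * 13 * 12 * 11 * 10 * 9 * 8 * 7 * 6 * 5 * 4 * 3 * compute_factorial(2)
= 14 * 13 * 12 * 11 * 10 * 9 * 8 * 7 * 6 * 5 * 4 * 3 * 2 * compute_factorial(1)
= 14 * 13 * 12 * 11 * 10 * 9 * 8 * 7 * 6 * 5 * 4 * 3 * 2 * 1
= 87178291200


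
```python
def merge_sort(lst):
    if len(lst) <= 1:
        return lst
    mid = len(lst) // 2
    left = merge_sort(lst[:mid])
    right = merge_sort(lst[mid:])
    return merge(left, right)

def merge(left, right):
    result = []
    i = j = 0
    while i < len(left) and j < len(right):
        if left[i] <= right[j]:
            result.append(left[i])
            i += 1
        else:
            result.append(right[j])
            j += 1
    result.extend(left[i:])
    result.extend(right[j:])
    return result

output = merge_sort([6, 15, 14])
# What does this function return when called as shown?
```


merge_sort([6, 15, 14])
Split into [6] and [15, 14]
Left sorted: [6]
Right sorted: [14, 15]
Merge [6] and [14, 15]
= [6, 14, 15]


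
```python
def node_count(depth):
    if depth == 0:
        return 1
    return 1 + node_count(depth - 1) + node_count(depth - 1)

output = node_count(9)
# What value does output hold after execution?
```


node_count(9)
= 1 + node_count(8) + node_count(8)
= 1 + 2 * node_count(8)
node_count(k) = 2^(k+1) - 1
node_count(0) = 1
node_count(1) = 3
node_count(2) = 7
node_count(3) = 15
node_count(4) = 31
node_count(9) = 2^10 - 1 = 1023


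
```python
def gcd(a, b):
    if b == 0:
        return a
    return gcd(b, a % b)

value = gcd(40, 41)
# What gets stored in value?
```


gcd(40, 41)
= gcd(41, 40 % 41) = gcd(41, 40)
= gcd(40, 41 % 40) = gcd(40, 1)
= gcd(1, 40 % 1) = gcd(1, 0)
b == 0, return a = 1


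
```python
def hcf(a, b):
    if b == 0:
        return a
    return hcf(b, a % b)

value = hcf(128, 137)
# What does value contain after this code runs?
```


hcf(128, 137)
= hcf(137, 128 % 137) = hcf(137, 128)
= hcf(128, 137 % 128) = hcf(128, 9)
= hcf(9, 128 % 9) = hcf(9, 2)
= hcf(2, 9 % 2) = hcf(2, 1)
= hcf(1, 2 % 1) = hcf(1, 0)
b == 0, return a = 1


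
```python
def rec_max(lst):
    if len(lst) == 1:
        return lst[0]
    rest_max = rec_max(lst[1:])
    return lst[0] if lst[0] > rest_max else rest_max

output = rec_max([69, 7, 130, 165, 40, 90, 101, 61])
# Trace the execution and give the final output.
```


rec_max([69, 7, 130, 165, 40, 90, 101, 61])
= compare 69 with rec_max([7, 130, 165, 40, 90, 101, 61])
= compare 7 with rec_max([130, 165, 40, 90, 101, 61])
= compare 130 with rec_max([165, 40, 90, 101, 61])
= compare 165 with rec_max([40, 90, 101, 61])
= compare 40 with rec_max([90, 101, 61])
= compare 90 with rec_max([101, 61])
= compare 101 with rec_max([61])
Base: rec_max([61]) = 61
compare 101 with 61: max = 101
compare 90 with 101: max = 101
compare 40 with 101: max = 101
compare 165 with 101: max = 165
compare 130 with 165: max = 165
compare 7 with 165: max = 165
compare 69 with 165: max = 165
= 165
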